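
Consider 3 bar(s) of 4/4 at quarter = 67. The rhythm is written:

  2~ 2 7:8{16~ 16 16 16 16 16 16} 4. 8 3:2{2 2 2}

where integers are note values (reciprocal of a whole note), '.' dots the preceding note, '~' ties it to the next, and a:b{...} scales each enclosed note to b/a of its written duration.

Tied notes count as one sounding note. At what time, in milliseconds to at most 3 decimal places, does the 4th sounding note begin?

note 4 onset = 34/7b = 4349.68ms

1. 0.0ms @ 0 + 3582.09ms (4)
2. 3582.09ms @ 4 + 511.727ms (4/7)
3. 4093.817ms @ 32/7 + 255.864ms (2/7)
4. 4349.68ms @ 34/7 + 255.864ms (2/7)
5. 4605.544ms @ 36/7 + 255.864ms (2/7)
6. 4861.407ms @ 38/7 + 255.864ms (2/7)
7. 5117.271ms @ 40/7 + 255.864ms (2/7)
8. 5373.134ms @ 6 + 1343.284ms (3/2)
9. 6716.418ms @ 15/2 + 447.761ms (1/2)
10. 7164.179ms @ 8 + 1194.03ms (4/3)
11. 8358.209ms @ 28/3 + 1194.03ms (4/3)
12. 9552.239ms @ 32/3 + 1194.03ms (4/3)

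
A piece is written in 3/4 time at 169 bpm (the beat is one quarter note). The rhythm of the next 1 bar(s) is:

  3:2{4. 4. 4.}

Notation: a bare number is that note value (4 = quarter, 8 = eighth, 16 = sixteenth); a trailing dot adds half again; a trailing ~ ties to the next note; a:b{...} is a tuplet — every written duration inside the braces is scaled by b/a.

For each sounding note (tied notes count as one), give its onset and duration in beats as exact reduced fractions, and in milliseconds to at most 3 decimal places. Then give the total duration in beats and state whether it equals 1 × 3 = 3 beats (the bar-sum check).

1) 0.0ms=0b +355.03ms=1b
2) 355.03ms=1b +355.03ms=1b
3) 710.059ms=2b +355.03ms=1b
Σ=3b of 3 (169bpm 3/4) — PASS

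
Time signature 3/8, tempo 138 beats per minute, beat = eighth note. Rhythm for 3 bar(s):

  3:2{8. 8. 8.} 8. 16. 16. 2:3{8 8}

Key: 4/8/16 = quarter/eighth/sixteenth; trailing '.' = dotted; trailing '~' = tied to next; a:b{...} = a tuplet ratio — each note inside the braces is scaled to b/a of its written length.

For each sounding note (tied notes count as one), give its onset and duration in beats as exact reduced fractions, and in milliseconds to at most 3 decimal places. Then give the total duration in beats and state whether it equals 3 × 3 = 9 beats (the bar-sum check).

1) 0.0ms=0b +434.783ms=1b
2) 434.783ms=1b +434.783ms=1b
3) 869.565ms=2b +434.783ms=1b
4) 1304.348ms=3b +652.174ms=3/2b
5) 1956.522ms=9/2b +326.087ms=3/4b
6) 2282.609ms=21/4b +326.087ms=3/4b
7) 2608.696ms=6b +652.174ms=3/2b
8) 3260.87ms=15/2b +652.174ms=3/2b
Σ=9b of 9 (138bpm 3/8) — PASS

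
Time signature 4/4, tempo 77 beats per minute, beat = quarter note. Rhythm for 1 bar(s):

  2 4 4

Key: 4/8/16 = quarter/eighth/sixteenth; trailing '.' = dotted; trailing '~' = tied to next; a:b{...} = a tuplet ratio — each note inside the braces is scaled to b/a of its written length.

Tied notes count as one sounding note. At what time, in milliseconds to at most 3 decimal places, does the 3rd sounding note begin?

1. 0.0ms @ 0 + 1558.442ms (2)
2. 1558.442ms @ 2 + 779.221ms (1)
3. 2337.662ms @ 3 + 779.221ms (1)

note 3 onset = 3b = 2337.662ms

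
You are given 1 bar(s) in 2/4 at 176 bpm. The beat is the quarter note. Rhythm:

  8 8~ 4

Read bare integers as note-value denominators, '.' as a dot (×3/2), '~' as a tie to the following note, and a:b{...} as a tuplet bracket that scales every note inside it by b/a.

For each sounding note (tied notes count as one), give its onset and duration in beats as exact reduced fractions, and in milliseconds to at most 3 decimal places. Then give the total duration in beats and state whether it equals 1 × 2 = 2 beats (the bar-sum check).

1) 0.0ms=0b +170.455ms=1/2b
2) 170.455ms=1/2b +511.364ms=3/2b
Σ=2b of 2 (176bpm 2/4) — PASS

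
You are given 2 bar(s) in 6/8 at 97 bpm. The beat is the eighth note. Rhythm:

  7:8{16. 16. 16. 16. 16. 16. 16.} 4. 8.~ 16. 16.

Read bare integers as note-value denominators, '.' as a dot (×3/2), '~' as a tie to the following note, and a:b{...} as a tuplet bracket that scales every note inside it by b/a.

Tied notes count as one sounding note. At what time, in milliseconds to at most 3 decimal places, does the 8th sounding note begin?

1. 0.0ms @ 0 + 530.191ms (6/7)
2. 530.191ms @ 6/7 + 530.191ms (6/7)
3. 1060.383ms @ 12/7 + 530.191ms (6/7)
4. 1590.574ms @ 18/7 + 530.191ms (6/7)
5. 2120.766ms @ 24/7 + 530.191ms (6/7)
6. 2650.957ms @ 30/7 + 530.191ms (6/7)
7. 3181.149ms @ 36/7 + 530.191ms (6/7)
8. 3711.34ms @ 6 + 1855.67ms (3)
9. 5567.01ms @ 9 + 1391.753ms (9/4)
10. 6958.763ms @ 45/4 + 463.918ms (3/4)

note 8 onset = 6b = 3711.34ms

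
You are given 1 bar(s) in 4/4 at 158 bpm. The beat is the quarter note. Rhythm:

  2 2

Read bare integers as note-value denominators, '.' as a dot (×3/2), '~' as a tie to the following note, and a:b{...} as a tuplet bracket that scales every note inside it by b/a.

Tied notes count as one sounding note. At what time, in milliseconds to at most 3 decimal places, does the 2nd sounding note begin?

1. 0.0ms @ 0 + 759.494ms (2)
2. 759.494ms @ 2 + 759.494ms (2)

note 2 onset = 2b = 759.494ms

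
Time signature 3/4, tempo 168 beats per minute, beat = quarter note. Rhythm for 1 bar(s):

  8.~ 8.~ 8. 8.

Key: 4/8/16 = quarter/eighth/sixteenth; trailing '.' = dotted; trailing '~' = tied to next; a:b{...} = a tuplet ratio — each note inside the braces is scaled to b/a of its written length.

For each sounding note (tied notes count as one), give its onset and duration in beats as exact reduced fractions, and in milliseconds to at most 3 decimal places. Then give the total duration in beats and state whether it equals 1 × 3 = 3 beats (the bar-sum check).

1) 0.0ms=0b +803.571ms=9/4b
2) 803.571ms=9/4b +267.857ms=3/4b
Σ=3b of 3 (168bpm 3/4) — PASS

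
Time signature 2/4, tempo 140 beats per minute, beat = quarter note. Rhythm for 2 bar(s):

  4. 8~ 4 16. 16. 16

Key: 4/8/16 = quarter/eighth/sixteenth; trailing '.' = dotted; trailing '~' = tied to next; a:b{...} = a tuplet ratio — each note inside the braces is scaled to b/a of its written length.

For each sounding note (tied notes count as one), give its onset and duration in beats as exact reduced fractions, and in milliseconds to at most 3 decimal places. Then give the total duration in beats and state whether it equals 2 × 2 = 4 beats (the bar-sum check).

1) 0.0ms=0b +642.857ms=3/2b
2) 642.857ms=3/2b +642.857ms=3/2b
3) 1285.714ms=3b +160.714ms=3/8b
4) 1446.429ms=27/8b +160.714ms=3/8b
5) 1607.143ms=15/4b +107.143ms=1/4b
Σ=4b of 4 (140bpm 2/4) — PASS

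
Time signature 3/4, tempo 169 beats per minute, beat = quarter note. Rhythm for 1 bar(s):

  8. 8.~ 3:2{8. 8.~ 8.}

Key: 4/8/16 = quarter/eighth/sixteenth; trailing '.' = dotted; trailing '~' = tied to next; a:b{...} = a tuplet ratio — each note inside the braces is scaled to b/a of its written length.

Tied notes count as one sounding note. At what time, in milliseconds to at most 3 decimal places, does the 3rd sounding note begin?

1. 0.0ms @ 0 + 266.272ms (3/4)
2. 266.272ms @ 3/4 + 443.787ms (5/4)
3. 710.059ms @ 2 + 355.03ms (1)

note 3 onset = 2b = 710.059ms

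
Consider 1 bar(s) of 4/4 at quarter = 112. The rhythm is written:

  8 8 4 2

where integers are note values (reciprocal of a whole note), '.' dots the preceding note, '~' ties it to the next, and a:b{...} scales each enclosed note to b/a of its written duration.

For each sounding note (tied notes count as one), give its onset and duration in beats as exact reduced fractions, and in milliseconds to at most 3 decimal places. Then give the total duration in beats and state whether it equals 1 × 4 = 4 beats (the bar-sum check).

1) 0.0ms=0b +267.857ms=1/2b
2) 267.857ms=1/2b +267.857ms=1/2b
3) 535.714ms=1b +535.714ms=1b
4) 1071.429ms=2b +1071.429ms=2b
Σ=4b of 4 (112bpm 4/4) — PASS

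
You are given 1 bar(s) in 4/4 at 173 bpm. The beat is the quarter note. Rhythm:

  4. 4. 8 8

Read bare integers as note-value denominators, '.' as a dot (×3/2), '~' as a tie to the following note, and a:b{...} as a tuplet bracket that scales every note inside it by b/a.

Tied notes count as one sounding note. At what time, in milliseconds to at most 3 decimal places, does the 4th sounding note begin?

1. 0.0ms @ 0 + 520.231ms (3/2)
2. 520.231ms @ 3/2 + 520.231ms (3/2)
3. 1040.462ms @ 3 + 173.41ms (1/2)
4. 1213.873ms @ 7/2 + 173.41ms (1/2)

note 4 onset = 7/2b = 1213.873ms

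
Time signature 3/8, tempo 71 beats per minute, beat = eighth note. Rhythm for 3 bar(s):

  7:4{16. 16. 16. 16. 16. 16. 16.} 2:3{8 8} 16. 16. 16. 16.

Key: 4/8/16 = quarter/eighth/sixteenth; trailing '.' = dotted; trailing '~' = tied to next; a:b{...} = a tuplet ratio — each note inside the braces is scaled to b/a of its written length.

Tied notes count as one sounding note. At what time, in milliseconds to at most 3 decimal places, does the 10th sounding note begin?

note 10 onset = 6b = 5070.423ms

1. 0.0ms @ 0 + 362.173ms (3/7)
2. 362.173ms @ 3/7 + 362.173ms (3/7)
3. 724.346ms @ 6/7 + 362.173ms (3/7)
4. 1086.519ms @ 9/7 + 362.173ms (3/7)
5. 1448.692ms @ 12/7 + 362.173ms (3/7)
6. 1810.865ms @ 15/7 + 362.173ms (3/7)
7. 2173.038ms @ 18/7 + 362.173ms (3/7)
8. 2535.211ms @ 3 + 1267.606ms (3/2)
9. 3802.817ms @ 9/2 + 1267.606ms (3/2)
10. 5070.423ms @ 6 + 633.803ms (3/4)
11. 5704.225ms @ 27/4 + 633.803ms (3/4)
12. 6338.028ms @ 15/2 + 633.803ms (3/4)
13. 6971.831ms @ 33/4 + 633.803ms (3/4)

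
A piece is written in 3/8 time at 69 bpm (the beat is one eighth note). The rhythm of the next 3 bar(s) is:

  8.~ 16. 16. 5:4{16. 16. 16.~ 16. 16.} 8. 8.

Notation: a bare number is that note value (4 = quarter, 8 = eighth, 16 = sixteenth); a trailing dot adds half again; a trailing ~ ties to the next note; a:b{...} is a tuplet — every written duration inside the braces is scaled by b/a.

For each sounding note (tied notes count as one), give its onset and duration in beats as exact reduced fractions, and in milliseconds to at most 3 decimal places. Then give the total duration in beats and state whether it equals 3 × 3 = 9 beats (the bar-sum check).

1) 0.0ms=0b +1956.522ms=9/4b
2) 1956.522ms=9/4b +652.174ms=3/4b
3) 2608.696ms=3b +521.739ms=3/5b
4) 3130.435ms=18/5b +521.739ms=3/5b
5) 3652.174ms=21/5b +1043.478ms=6/5b
6) 4695.652ms=27/5b +521.739ms=3/5b
7) 5217.391ms=6b +1304.348ms=3/2b
8) 6521.739ms=15/2b +1304.348ms=3/2b
Σ=9b of 9 (69bpm 3/8) — PASS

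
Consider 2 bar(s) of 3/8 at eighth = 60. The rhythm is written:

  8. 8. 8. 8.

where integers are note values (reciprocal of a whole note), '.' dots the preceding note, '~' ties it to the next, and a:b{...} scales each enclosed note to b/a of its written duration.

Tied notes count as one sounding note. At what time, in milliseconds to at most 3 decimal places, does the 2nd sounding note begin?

1. 0.0ms @ 0 + 1500.0ms (3/2)
2. 1500.0ms @ 3/2 + 1500.0ms (3/2)
3. 3000.0ms @ 3 + 1500.0ms (3/2)
4. 4500.0ms @ 9/2 + 1500.0ms (3/2)

note 2 onset = 3/2b = 1500.0ms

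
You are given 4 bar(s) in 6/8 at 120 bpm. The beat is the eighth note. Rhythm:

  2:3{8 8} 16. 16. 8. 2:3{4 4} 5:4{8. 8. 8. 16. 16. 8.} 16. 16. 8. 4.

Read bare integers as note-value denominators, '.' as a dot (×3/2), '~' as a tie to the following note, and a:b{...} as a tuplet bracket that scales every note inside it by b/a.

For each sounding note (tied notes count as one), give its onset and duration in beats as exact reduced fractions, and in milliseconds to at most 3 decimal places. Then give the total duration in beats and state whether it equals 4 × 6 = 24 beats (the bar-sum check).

1) 0.0ms=0b +750.0ms=3/2b
2) 750.0ms=3/2b +750.0ms=3/2b
3) 1500.0ms=3b +375.0ms=3/4b
4) 1875.0ms=15/4b +375.0ms=3/4b
5) 2250.0ms=9/2b +750.0ms=3/2b
6) 3000.0ms=6b +1500.0ms=3b
7) 4500.0ms=9b +1500.0ms=3b
8) 6000.0ms=12b +600.0ms=6/5b
9) 6600.0ms=66/5b +600.0ms=6/5b
10) 7200.0ms=72/5b +600.0ms=6/5b
11) 7800.0ms=78/5b +300.0ms=3/5b
12) 8100.0ms=81/5b +300.0ms=3/5b
13) 8400.0ms=84/5b +600.0ms=6/5b
14) 9000.0ms=18b +375.0ms=3/4b
15) 9375.0ms=75/4b +375.0ms=3/4b
16) 9750.0ms=39/2b +750.0ms=3/2b
17) 10500.0ms=21b +1500.0ms=3b
Σ=24b of 24 (120bpm 6/8) — PASS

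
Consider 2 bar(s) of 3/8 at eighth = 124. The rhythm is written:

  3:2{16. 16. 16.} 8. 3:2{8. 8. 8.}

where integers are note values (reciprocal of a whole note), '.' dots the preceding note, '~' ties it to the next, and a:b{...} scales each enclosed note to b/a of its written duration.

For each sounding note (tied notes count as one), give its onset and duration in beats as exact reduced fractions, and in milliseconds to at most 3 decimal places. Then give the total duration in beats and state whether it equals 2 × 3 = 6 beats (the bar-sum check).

1) 0.0ms=0b +241.935ms=1/2b
2) 241.935ms=1/2b +241.935ms=1/2b
3) 483.871ms=1b +241.935ms=1/2b
4) 725.806ms=3/2b +725.806ms=3/2b
5) 1451.613ms=3b +483.871ms=1b
6) 1935.484ms=4b +483.871ms=1b
7) 2419.355ms=5b +483.871ms=1b
Σ=6b of 6 (124bpm 3/8) — PASS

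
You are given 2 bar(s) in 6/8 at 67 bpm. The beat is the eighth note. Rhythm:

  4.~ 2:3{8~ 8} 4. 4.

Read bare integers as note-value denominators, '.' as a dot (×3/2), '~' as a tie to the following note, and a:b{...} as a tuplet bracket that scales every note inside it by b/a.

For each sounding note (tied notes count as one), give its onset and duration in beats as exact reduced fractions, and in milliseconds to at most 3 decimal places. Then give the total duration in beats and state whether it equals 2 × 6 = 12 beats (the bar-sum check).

1) 0.0ms=0b +5373.134ms=6b
2) 5373.134ms=6b +2686.567ms=3b
3) 8059.701ms=9b +2686.567ms=3b
Σ=12b of 12 (67bpm 6/8) — PASS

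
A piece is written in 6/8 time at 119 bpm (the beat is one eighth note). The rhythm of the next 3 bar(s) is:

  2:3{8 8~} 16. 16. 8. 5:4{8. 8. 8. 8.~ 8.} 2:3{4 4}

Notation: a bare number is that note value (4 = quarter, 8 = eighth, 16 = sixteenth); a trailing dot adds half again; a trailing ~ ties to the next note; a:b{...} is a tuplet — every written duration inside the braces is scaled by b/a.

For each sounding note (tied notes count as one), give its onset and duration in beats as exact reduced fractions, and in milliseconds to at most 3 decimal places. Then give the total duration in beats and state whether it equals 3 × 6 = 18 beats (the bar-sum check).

1) 0.0ms=0b +756.303ms=3/2b
2) 756.303ms=3/2b +1134.454ms=9/4b
3) 1890.756ms=15/4b +378.151ms=3/4b
4) 2268.908ms=9/2b +756.303ms=3/2b
5) 3025.21ms=6b +605.042ms=6/5b
6) 3630.252ms=36/5b +605.042ms=6/5b
7) 4235.294ms=42/5b +605.042ms=6/5b
8) 4840.336ms=48/5b +1210.084ms=12/5b
9) 6050.42ms=12b +1512.605ms=3b
10) 7563.025ms=15b +1512.605ms=3b
Σ=18b of 18 (119bpm 6/8) — PASS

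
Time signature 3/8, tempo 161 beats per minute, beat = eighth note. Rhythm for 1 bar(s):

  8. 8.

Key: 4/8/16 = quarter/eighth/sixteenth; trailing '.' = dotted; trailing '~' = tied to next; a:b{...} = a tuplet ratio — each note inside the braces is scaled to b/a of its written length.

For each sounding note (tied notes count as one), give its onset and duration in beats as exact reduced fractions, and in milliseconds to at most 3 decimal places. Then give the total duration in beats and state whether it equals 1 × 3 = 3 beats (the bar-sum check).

1) 0.0ms=0b +559.006ms=3/2b
2) 559.006ms=3/2b +559.006ms=3/2b
Σ=3b of 3 (161bpm 3/8) — PASS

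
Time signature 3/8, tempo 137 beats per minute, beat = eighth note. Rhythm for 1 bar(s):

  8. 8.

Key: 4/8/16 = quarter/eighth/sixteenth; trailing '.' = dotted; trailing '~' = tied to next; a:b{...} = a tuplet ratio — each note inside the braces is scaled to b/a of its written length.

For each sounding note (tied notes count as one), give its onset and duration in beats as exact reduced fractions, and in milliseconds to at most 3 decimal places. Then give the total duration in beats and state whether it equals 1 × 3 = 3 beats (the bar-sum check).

1) 0.0ms=0b +656.934ms=3/2b
2) 656.934ms=3/2b +656.934ms=3/2b
Σ=3b of 3 (137bpm 3/8) — PASS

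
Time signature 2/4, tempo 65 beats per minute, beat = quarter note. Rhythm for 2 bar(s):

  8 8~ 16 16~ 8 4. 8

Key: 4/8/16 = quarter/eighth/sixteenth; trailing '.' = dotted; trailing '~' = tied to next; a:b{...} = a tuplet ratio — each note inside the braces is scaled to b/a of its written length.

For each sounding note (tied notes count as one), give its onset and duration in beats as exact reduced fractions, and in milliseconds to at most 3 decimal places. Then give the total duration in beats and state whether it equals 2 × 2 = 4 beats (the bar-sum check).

1) 0.0ms=0b +461.538ms=1/2b
2) 461.538ms=1/2b +692.308ms=3/4b
3) 1153.846ms=5/4b +692.308ms=3/4b
4) 1846.154ms=2b +1384.615ms=3/2b
5) 3230.769ms=7/2b +461.538ms=1/2b
Σ=4b of 4 (65bpm 2/4) — PASS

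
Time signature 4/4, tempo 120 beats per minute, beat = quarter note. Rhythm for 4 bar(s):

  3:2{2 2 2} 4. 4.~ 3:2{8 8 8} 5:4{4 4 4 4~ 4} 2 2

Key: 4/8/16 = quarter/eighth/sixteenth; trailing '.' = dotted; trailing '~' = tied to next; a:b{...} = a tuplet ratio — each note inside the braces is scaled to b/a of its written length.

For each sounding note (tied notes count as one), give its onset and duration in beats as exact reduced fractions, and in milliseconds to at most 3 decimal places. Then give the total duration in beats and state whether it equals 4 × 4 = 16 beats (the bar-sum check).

1) 0.0ms=0b +666.667ms=4/3b
2) 666.667ms=4/3b +666.667ms=4/3b
3) 1333.333ms=8/3b +666.667ms=4/3b
4) 2000.0ms=4b +750.0ms=3/2b
5) 2750.0ms=11/2b +916.667ms=11/6b
6) 3666.667ms=22/3b +166.667ms=1/3b
7) 3833.333ms=23/3b +166.667ms=1/3b
8) 4000.0ms=8b +400.0ms=4/5b
9) 4400.0ms=44/5b +400.0ms=4/5b
10) 4800.0ms=48/5b +400.0ms=4/5b
11) 5200.0ms=52/5b +800.0ms=8/5b
12) 6000.0ms=12b +1000.0ms=2b
13) 7000.0ms=14b +1000.0ms=2b
Σ=16b of 16 (120bpm 4/4) — PASS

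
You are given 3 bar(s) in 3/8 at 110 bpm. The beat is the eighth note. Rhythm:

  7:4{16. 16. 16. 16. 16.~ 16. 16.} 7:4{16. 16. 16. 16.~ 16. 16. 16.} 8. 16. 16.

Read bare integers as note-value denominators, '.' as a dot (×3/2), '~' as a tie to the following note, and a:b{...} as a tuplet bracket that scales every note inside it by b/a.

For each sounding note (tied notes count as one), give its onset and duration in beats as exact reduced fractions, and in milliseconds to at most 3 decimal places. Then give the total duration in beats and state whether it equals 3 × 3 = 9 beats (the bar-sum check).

1) 0.0ms=0b +233.766ms=3/7b
2) 233.766ms=3/7b +233.766ms=3/7b
3) 467.532ms=6/7b +233.766ms=3/7b
4) 701.299ms=9/7b +233.766ms=3/7b
5) 935.065ms=12/7b +467.532ms=6/7b
6) 1402.597ms=18/7b +233.766ms=3/7b
7) 1636.364ms=3b +233.766ms=3/7b
8) 1870.13ms=24/7b +233.766ms=3/7b
9) 2103.896ms=27/7b +233.766ms=3/7b
10) 2337.662ms=30/7b +467.532ms=6/7b
11) 2805.195ms=36/7b +233.766ms=3/7b
12) 3038.961ms=39/7b +233.766ms=3/7b
13) 3272.727ms=6b +818.182ms=3/2b
14) 4090.909ms=15/2b +409.091ms=3/4b
15) 4500.0ms=33/4b +409.091ms=3/4b
Σ=9b of 9 (110bpm 3/8) — PASS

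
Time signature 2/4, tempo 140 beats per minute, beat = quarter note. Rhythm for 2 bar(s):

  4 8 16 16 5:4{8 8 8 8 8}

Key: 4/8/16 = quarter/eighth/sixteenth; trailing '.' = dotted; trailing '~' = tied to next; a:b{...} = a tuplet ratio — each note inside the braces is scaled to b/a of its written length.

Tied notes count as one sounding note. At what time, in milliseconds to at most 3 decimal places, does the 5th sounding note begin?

1. 0.0ms @ 0 + 428.571ms (1)
2. 428.571ms @ 1 + 214.286ms (1/2)
3. 642.857ms @ 3/2 + 107.143ms (1/4)
4. 750.0ms @ 7/4 + 107.143ms (1/4)
5. 857.143ms @ 2 + 171.429ms (2/5)
6. 1028.571ms @ 12/5 + 171.429ms (2/5)
7. 1200.0ms @ 14/5 + 171.429ms (2/5)
8. 1371.429ms @ 16/5 + 171.429ms (2/5)
9. 1542.857ms @ 18/5 + 171.429ms (2/5)

note 5 onset = 2b = 857.143ms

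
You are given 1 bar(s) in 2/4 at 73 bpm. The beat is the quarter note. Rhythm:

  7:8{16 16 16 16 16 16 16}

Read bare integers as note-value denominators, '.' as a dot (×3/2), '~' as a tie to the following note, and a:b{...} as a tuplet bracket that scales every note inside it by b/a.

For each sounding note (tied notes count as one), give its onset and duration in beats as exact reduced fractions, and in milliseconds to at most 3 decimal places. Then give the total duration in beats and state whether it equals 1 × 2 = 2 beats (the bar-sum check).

1) 0.0ms=0b +234.834ms=2/7b
2) 234.834ms=2/7b +234.834ms=2/7b
3) 469.667ms=4/7b +234.834ms=2/7b
4) 704.501ms=6/7b +234.834ms=2/7b
5) 939.335ms=8/7b +234.834ms=2/7b
6) 1174.168ms=10/7b +234.834ms=2/7b
7) 1409.002ms=12/7b +234.834ms=2/7b
Σ=2b of 2 (73bpm 2/4) — PASS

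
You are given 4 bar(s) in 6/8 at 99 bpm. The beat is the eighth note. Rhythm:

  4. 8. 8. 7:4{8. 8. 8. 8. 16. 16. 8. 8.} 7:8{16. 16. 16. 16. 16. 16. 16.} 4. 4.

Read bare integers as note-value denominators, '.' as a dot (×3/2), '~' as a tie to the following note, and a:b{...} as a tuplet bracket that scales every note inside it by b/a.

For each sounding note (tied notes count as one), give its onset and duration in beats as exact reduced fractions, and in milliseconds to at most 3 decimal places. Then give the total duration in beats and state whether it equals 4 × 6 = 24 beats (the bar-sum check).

1) 0.0ms=0b +1818.182ms=3b
2) 1818.182ms=3b +909.091ms=3/2b
3) 2727.273ms=9/2b +909.091ms=3/2b
4) 3636.364ms=6b +519.481ms=6/7b
5) 4155.844ms=48/7b +519.481ms=6/7b
6) 4675.325ms=54/7b +519.481ms=6/7b
7) 5194.805ms=60/7b +519.481ms=6/7b
8) 5714.286ms=66/7b +259.74ms=3/7b
9) 5974.026ms=69/7b +259.74ms=3/7b
10) 6233.766ms=72/7b +519.481ms=6/7b
11) 6753.247ms=78/7b +519.481ms=6/7b
12) 7272.727ms=12b +519.481ms=6/7b
13) 7792.208ms=90/7b +519.481ms=6/7b
14) 8311.688ms=96/7b +519.481ms=6/7b
15) 8831.169ms=102/7b +519.481ms=6/7b
16) 9350.649ms=108/7b +519.481ms=6/7b
17) 9870.13ms=114/7b +519.481ms=6/7b
18) 10389.61ms=120/7b +519.481ms=6/7b
19) 10909.091ms=18b +1818.182ms=3b
20) 12727.273ms=21b +1818.182ms=3b
Σ=24b of 24 (99bpm 6/8) — PASS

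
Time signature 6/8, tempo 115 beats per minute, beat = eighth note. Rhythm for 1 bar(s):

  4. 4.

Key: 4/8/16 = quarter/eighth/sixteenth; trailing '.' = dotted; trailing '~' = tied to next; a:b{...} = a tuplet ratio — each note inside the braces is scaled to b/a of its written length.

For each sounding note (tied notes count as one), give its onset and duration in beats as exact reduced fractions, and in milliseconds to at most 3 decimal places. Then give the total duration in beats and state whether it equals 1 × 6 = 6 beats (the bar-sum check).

1) 0.0ms=0b +1565.217ms=3b
2) 1565.217ms=3b +1565.217ms=3b
Σ=6b of 6 (115bpm 6/8) — PASS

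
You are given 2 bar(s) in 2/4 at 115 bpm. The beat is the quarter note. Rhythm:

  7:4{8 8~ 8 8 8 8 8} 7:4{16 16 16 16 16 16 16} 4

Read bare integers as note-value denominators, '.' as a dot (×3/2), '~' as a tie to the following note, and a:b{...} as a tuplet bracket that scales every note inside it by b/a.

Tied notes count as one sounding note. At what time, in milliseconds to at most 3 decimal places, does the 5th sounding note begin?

note 5 onset = 10/7b = 745.342ms

1. 0.0ms @ 0 + 149.068ms (2/7)
2. 149.068ms @ 2/7 + 298.137ms (4/7)
3. 447.205ms @ 6/7 + 149.068ms (2/7)
4. 596.273ms @ 8/7 + 149.068ms (2/7)
5. 745.342ms @ 10/7 + 149.068ms (2/7)
6. 894.41ms @ 12/7 + 149.068ms (2/7)
7. 1043.478ms @ 2 + 74.534ms (1/7)
8. 1118.012ms @ 15/7 + 74.534ms (1/7)
9. 1192.547ms @ 16/7 + 74.534ms (1/7)
10. 1267.081ms @ 17/7 + 74.534ms (1/7)
11. 1341.615ms @ 18/7 + 74.534ms (1/7)
12. 1416.149ms @ 19/7 + 74.534ms (1/7)
13. 1490.683ms @ 20/7 + 74.534ms (1/7)
14. 1565.217ms @ 3 + 521.739ms (1)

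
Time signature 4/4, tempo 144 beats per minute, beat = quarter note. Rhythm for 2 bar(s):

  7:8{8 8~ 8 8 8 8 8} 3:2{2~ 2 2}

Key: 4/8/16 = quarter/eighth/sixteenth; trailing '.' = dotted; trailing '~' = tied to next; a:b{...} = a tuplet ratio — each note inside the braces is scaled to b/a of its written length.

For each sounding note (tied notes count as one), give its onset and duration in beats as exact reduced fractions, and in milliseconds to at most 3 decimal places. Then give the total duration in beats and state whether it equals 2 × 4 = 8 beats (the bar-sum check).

1) 0.0ms=0b +238.095ms=4/7b
2) 238.095ms=4/7b +476.19ms=8/7b
3) 714.286ms=12/7b +238.095ms=4/7b
4) 952.381ms=16/7b +238.095ms=4/7b
5) 1190.476ms=20/7b +238.095ms=4/7b
6) 1428.571ms=24/7b +238.095ms=4/7b
7) 1666.667ms=4b +1111.111ms=8/3b
8) 2777.778ms=20/3b +555.556ms=4/3b
Σ=8b of 8 (144bpm 4/4) — PASS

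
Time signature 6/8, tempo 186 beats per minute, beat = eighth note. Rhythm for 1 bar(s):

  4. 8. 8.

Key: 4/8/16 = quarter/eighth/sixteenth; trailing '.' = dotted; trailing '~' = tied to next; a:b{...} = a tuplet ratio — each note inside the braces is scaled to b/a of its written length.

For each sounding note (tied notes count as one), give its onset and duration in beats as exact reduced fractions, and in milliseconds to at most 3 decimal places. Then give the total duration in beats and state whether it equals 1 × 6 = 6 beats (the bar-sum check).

1) 0.0ms=0b +967.742ms=3b
2) 967.742ms=3b +483.871ms=3/2b
3) 1451.613ms=9/2b +483.871ms=3/2b
Σ=6b of 6 (186bpm 6/8) — PASS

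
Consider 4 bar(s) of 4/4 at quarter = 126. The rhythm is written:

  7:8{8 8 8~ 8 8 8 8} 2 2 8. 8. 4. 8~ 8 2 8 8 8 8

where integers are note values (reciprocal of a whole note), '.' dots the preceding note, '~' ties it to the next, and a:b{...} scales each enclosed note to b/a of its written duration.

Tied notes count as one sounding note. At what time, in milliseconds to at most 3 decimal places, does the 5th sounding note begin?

note 5 onset = 20/7b = 1360.544ms

1. 0.0ms @ 0 + 272.109ms (4/7)
2. 272.109ms @ 4/7 + 272.109ms (4/7)
3. 544.218ms @ 8/7 + 544.218ms (8/7)
4. 1088.435ms @ 16/7 + 272.109ms (4/7)
5. 1360.544ms @ 20/7 + 272.109ms (4/7)
6. 1632.653ms @ 24/7 + 272.109ms (4/7)
7. 1904.762ms @ 4 + 952.381ms (2)
8. 2857.143ms @ 6 + 952.381ms (2)
9. 3809.524ms @ 8 + 357.143ms (3/4)
10. 4166.667ms @ 35/4 + 357.143ms (3/4)
11. 4523.81ms @ 19/2 + 714.286ms (3/2)
12. 5238.095ms @ 11 + 476.19ms (1)
13. 5714.286ms @ 12 + 952.381ms (2)
14. 6666.667ms @ 14 + 238.095ms (1/2)
15. 6904.762ms @ 29/2 + 238.095ms (1/2)
16. 7142.857ms @ 15 + 238.095ms (1/2)
17. 7380.952ms @ 31/2 + 238.095ms (1/2)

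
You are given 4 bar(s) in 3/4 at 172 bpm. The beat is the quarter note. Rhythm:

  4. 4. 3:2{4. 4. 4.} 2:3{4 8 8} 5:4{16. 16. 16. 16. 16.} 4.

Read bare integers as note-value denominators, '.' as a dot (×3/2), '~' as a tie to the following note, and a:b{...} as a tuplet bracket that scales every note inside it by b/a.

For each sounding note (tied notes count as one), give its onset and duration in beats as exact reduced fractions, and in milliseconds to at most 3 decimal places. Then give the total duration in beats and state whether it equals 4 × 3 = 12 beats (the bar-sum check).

1) 0.0ms=0b +523.256ms=3/2b
2) 523.256ms=3/2b +523.256ms=3/2b
3) 1046.512ms=3b +348.837ms=1b
4) 1395.349ms=4b +348.837ms=1b
5) 1744.186ms=5b +348.837ms=1b
6) 2093.023ms=6b +523.256ms=3/2b
7) 2616.279ms=15/2b +261.628ms=3/4b
8) 2877.907ms=33/4b +261.628ms=3/4b
9) 3139.535ms=9b +104.651ms=3/10b
10) 3244.186ms=93/10b +104.651ms=3/10b
11) 3348.837ms=48/5b +104.651ms=3/10b
12) 3453.488ms=99/10b +104.651ms=3/10b
13) 3558.14ms=51/5b +104.651ms=3/10b
14) 3662.791ms=21/2b +523.256ms=3/2b
Σ=12b of 12 (172bpm 3/4) — PASS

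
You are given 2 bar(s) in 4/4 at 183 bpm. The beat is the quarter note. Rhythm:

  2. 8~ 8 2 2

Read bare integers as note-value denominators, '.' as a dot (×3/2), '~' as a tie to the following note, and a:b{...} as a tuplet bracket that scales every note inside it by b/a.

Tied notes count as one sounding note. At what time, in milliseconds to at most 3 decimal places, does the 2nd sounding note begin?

note 2 onset = 3b = 983.607ms

1. 0.0ms @ 0 + 983.607ms (3)
2. 983.607ms @ 3 + 327.869ms (1)
3. 1311.475ms @ 4 + 655.738ms (2)
4. 1967.213ms @ 6 + 655.738ms (2)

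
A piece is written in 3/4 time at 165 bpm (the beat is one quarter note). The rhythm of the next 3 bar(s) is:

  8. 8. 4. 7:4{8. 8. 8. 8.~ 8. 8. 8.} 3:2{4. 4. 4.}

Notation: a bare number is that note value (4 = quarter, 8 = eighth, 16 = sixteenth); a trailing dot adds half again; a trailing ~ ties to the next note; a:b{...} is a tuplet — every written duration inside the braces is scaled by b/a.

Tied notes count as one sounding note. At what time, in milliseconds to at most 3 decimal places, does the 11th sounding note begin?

1. 0.0ms @ 0 + 272.727ms (3/4)
2. 272.727ms @ 3/4 + 272.727ms (3/4)
3. 545.455ms @ 3/2 + 545.455ms (3/2)
4. 1090.909ms @ 3 + 155.844ms (3/7)
5. 1246.753ms @ 24/7 + 155.844ms (3/7)
6. 1402.597ms @ 27/7 + 155.844ms (3/7)
7. 1558.442ms @ 30/7 + 311.688ms (6/7)
8. 1870.13ms @ 36/7 + 155.844ms (3/7)
9. 2025.974ms @ 39/7 + 155.844ms (3/7)
10. 2181.818ms @ 6 + 363.636ms (1)
11. 2545.455ms @ 7 + 363.636ms (1)
12. 2909.091ms @ 8 + 363.636ms (1)

note 11 onset = 7b = 2545.455ms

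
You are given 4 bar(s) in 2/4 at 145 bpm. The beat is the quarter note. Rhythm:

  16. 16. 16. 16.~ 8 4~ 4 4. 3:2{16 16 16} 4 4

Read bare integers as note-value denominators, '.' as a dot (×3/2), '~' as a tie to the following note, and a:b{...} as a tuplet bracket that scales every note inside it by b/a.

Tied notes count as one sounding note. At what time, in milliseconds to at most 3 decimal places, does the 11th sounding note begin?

1. 0.0ms @ 0 + 155.172ms (3/8)
2. 155.172ms @ 3/8 + 155.172ms (3/8)
3. 310.345ms @ 3/4 + 155.172ms (3/8)
4. 465.517ms @ 9/8 + 362.069ms (7/8)
5. 827.586ms @ 2 + 827.586ms (2)
6. 1655.172ms @ 4 + 620.69ms (3/2)
7. 2275.862ms @ 11/2 + 68.966ms (1/6)
8. 2344.828ms @ 17/3 + 68.966ms (1/6)
9. 2413.793ms @ 35/6 + 68.966ms (1/6)
10. 2482.759ms @ 6 + 413.793ms (1)
11. 2896.552ms @ 7 + 413.793ms (1)

note 11 onset = 7b = 2896.552ms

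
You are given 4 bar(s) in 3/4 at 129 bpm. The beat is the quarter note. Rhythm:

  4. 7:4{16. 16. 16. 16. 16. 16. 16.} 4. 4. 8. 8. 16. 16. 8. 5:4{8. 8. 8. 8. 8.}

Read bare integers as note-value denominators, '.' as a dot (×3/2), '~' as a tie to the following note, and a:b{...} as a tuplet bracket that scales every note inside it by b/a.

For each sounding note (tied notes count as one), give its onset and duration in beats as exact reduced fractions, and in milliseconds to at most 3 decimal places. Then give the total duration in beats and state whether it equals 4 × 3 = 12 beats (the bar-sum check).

1) 0.0ms=0b +697.674ms=3/2b
2) 697.674ms=3/2b +99.668ms=3/14b
3) 797.342ms=12/7b +99.668ms=3/14b
4) 897.01ms=27/14b +99.668ms=3/14b
5) 996.678ms=15/7b +99.668ms=3/14b
6) 1096.346ms=33/14b +99.668ms=3/14b
7) 1196.013ms=18/7b +99.668ms=3/14b
8) 1295.681ms=39/14b +99.668ms=3/14b
9) 1395.349ms=3b +697.674ms=3/2b
10) 2093.023ms=9/2b +697.674ms=3/2b
11) 2790.698ms=6b +348.837ms=3/4b
12) 3139.535ms=27/4b +348.837ms=3/4b
13) 3488.372ms=15/2b +174.419ms=3/8b
14) 3662.791ms=63/8b +174.419ms=3/8b
15) 3837.209ms=33/4b +348.837ms=3/4b
16) 4186.047ms=9b +279.07ms=3/5b
17) 4465.116ms=48/5b +279.07ms=3/5b
18) 4744.186ms=51/5b +279.07ms=3/5b
19) 5023.256ms=54/5b +279.07ms=3/5b
20) 5302.326ms=57/5b +279.07ms=3/5b
Σ=12b of 12 (129bpm 3/4) — PASS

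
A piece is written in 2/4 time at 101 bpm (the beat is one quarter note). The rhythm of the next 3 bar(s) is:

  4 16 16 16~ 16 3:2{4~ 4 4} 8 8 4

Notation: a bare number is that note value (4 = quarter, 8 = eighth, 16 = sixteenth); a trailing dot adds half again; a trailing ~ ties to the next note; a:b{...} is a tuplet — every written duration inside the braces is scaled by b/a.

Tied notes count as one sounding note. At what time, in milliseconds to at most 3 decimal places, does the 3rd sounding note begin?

1. 0.0ms @ 0 + 594.059ms (1)
2. 594.059ms @ 1 + 148.515ms (1/4)
3. 742.574ms @ 5/4 + 148.515ms (1/4)
4. 891.089ms @ 3/2 + 297.03ms (1/2)
5. 1188.119ms @ 2 + 792.079ms (4/3)
6. 1980.198ms @ 10/3 + 396.04ms (2/3)
7. 2376.238ms @ 4 + 297.03ms (1/2)
8. 2673.267ms @ 9/2 + 297.03ms (1/2)
9. 2970.297ms @ 5 + 594.059ms (1)

note 3 onset = 5/4b = 742.574ms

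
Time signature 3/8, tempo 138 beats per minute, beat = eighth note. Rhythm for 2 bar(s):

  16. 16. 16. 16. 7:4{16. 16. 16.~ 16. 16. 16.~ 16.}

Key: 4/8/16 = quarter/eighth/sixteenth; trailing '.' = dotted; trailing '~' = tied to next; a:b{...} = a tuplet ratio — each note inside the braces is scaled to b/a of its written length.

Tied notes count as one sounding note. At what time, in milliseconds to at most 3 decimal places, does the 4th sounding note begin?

note 4 onset = 9/4b = 978.261ms

1. 0.0ms @ 0 + 326.087ms (3/4)
2. 326.087ms @ 3/4 + 326.087ms (3/4)
3. 652.174ms @ 3/2 + 326.087ms (3/4)
4. 978.261ms @ 9/4 + 326.087ms (3/4)
5. 1304.348ms @ 3 + 186.335ms (3/7)
6. 1490.683ms @ 24/7 + 186.335ms (3/7)
7. 1677.019ms @ 27/7 + 372.671ms (6/7)
8. 2049.689ms @ 33/7 + 186.335ms (3/7)
9. 2236.025ms @ 36/7 + 372.671ms (6/7)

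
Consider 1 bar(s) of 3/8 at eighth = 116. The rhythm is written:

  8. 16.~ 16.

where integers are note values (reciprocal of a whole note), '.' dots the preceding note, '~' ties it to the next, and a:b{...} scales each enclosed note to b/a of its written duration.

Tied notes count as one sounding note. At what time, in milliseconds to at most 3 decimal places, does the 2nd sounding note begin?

1. 0.0ms @ 0 + 775.862ms (3/2)
2. 775.862ms @ 3/2 + 775.862ms (3/2)

note 2 onset = 3/2b = 775.862ms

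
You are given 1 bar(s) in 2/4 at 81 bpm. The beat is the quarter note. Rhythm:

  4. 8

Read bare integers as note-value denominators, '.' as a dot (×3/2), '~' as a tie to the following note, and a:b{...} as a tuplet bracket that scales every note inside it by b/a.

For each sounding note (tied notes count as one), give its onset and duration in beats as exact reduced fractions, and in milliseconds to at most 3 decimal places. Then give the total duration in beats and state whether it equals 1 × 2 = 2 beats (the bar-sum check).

1) 0.0ms=0b +1111.111ms=3/2b
2) 1111.111ms=3/2b +370.37ms=1/2b
Σ=2b of 2 (81bpm 2/4) — PASS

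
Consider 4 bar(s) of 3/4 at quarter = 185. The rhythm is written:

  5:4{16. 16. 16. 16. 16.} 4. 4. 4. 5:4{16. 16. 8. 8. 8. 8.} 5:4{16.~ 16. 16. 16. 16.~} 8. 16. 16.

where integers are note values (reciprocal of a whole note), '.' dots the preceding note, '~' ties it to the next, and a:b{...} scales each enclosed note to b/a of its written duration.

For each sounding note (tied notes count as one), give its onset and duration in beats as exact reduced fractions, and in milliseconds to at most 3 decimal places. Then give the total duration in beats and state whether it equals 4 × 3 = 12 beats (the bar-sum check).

1) 0.0ms=0b +97.297ms=3/10b
2) 97.297ms=3/10b +97.297ms=3/10b
3) 194.595ms=3/5b +97.297ms=3/10b
4) 291.892ms=9/10b +97.297ms=3/10b
5) 389.189ms=6/5b +97.297ms=3/10b
6) 486.486ms=3/2b +486.486ms=3/2b
7) 972.973ms=3b +486.486ms=3/2b
8) 1459.459ms=9/2b +486.486ms=3/2b
9) 1945.946ms=6b +97.297ms=3/10b
10) 2043.243ms=63/10b +97.297ms=3/10b
11) 2140.541ms=33/5b +194.595ms=3/5b
12) 2335.135ms=36/5b +194.595ms=3/5b
13) 2529.73ms=39/5b +194.595ms=3/5b
14) 2724.324ms=42/5b +194.595ms=3/5b
15) 2918.919ms=9b +194.595ms=3/5b
16) 3113.514ms=48/5b +97.297ms=3/10b
17) 3210.811ms=99/10b +97.297ms=3/10b
18) 3308.108ms=51/5b +340.541ms=21/20b
19) 3648.649ms=45/4b +121.622ms=3/8b
20) 3770.27ms=93/8b +121.622ms=3/8b
Σ=12b of 12 (185bpm 3/4) — PASS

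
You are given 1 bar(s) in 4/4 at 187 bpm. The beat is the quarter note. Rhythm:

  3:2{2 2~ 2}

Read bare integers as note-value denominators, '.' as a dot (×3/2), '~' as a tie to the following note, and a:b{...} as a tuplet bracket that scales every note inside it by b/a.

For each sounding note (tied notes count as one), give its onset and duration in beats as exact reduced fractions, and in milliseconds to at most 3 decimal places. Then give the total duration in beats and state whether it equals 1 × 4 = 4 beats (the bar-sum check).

1) 0.0ms=0b +427.807ms=4/3b
2) 427.807ms=4/3b +855.615ms=8/3b
Σ=4b of 4 (187bpm 4/4) — PASS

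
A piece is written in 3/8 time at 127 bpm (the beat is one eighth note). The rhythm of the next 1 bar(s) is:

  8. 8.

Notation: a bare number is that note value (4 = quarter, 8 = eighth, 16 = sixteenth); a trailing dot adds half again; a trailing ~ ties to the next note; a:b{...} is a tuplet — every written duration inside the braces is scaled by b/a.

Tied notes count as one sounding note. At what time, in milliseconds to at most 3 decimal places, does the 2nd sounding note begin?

note 2 onset = 3/2b = 708.661ms

1. 0.0ms @ 0 + 708.661ms (3/2)
2. 708.661ms @ 3/2 + 708.661ms (3/2)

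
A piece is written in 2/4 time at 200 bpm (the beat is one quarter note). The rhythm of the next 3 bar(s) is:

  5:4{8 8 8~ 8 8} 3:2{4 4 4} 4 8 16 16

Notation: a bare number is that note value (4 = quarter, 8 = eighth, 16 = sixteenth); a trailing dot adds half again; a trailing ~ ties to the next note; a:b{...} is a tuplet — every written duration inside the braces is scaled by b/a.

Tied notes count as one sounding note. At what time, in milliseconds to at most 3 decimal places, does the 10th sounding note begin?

1. 0.0ms @ 0 + 120.0ms (2/5)
2. 120.0ms @ 2/5 + 120.0ms (2/5)
3. 240.0ms @ 4/5 + 240.0ms (4/5)
4. 480.0ms @ 8/5 + 120.0ms (2/5)
5. 600.0ms @ 2 + 200.0ms (2/3)
6. 800.0ms @ 8/3 + 200.0ms (2/3)
7. 1000.0ms @ 10/3 + 200.0ms (2/3)
8. 1200.0ms @ 4 + 300.0ms (1)
9. 1500.0ms @ 5 + 150.0ms (1/2)
10. 1650.0ms @ 11/2 + 75.0ms (1/4)
11. 1725.0ms @ 23/4 + 75.0ms (1/4)

note 10 onset = 11/2b = 1650.0ms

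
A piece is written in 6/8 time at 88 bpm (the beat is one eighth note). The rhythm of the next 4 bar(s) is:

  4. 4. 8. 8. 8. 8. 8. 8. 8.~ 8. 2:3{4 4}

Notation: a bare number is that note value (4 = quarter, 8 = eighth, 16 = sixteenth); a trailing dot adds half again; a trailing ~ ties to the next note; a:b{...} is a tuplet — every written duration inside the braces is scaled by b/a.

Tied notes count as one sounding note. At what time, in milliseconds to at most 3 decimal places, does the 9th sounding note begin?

note 9 onset = 15b = 10227.273ms

1. 0.0ms @ 0 + 2045.455ms (3)
2. 2045.455ms @ 3 + 2045.455ms (3)
3. 4090.909ms @ 6 + 1022.727ms (3/2)
4. 5113.636ms @ 15/2 + 1022.727ms (3/2)
5. 6136.364ms @ 9 + 1022.727ms (3/2)
6. 7159.091ms @ 21/2 + 1022.727ms (3/2)
7. 8181.818ms @ 12 + 1022.727ms (3/2)
8. 9204.545ms @ 27/2 + 1022.727ms (3/2)
9. 10227.273ms @ 15 + 2045.455ms (3)
10. 12272.727ms @ 18 + 2045.455ms (3)
11. 14318.182ms @ 21 + 2045.455ms (3)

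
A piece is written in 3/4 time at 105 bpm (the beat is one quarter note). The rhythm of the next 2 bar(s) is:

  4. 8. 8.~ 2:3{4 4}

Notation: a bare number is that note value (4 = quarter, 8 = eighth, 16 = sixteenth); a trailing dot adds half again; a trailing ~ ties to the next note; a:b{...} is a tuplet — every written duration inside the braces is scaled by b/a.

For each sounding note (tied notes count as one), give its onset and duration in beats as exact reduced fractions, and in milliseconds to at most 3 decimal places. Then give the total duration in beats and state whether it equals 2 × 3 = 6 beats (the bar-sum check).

1) 0.0ms=0b +857.143ms=3/2b
2) 857.143ms=3/2b +428.571ms=3/4b
3) 1285.714ms=9/4b +1285.714ms=9/4b
4) 2571.429ms=9/2b +857.143ms=3/2b
Σ=6b of 6 (105bpm 3/4) — PASS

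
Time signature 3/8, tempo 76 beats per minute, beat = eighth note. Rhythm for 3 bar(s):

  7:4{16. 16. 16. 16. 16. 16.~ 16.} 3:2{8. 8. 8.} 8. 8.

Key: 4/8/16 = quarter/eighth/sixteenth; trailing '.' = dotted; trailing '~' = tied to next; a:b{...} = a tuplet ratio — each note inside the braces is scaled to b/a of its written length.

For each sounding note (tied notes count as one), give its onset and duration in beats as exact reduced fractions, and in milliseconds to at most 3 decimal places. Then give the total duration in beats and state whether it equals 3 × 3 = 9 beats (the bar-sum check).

1) 0.0ms=0b +338.346ms=3/7b
2) 338.346ms=3/7b +338.346ms=3/7b
3) 676.692ms=6/7b +338.346ms=3/7b
4) 1015.038ms=9/7b +338.346ms=3/7b
5) 1353.383ms=12/7b +338.346ms=3/7b
6) 1691.729ms=15/7b +676.692ms=6/7b
7) 2368.421ms=3b +789.474ms=1b
8) 3157.895ms=4b +789.474ms=1b
9) 3947.368ms=5b +789.474ms=1b
10) 4736.842ms=6b +1184.211ms=3/2b
11) 5921.053ms=15/2b +1184.211ms=3/2b
Σ=9b of 9 (76bpm 3/8) — PASS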